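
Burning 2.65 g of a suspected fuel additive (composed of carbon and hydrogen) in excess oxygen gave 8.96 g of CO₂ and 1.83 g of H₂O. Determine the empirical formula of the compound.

mol C = 8.96 g CO₂ ÷ 44.009 g/mol = 0.2036 mol
mol H = 2 × 1.83 g H₂O ÷ 18.015 g/mol = 0.2032 mol
Divide by the smallest (0.2032 mol): C 1.002, H 1.000

CH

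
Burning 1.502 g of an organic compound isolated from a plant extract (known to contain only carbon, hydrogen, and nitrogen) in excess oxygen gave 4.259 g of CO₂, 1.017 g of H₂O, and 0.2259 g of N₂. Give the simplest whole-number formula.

mol C = 4.259 g CO₂ ÷ 44.009 g/mol = 0.096776 mol
mol H = 2 × 1.017 g H₂O ÷ 18.015 g/mol = 0.11291 mol
mol N = 2 × 0.2259 g N₂ ÷ 28.014 g/mol = 0.016128 mol
Divide by the smallest (0.016128 mol): C 6.001, H 7.001, N 1.000

C6H7N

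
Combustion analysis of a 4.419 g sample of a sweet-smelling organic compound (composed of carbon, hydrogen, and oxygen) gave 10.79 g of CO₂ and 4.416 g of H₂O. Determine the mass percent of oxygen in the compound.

mol C = 10.79 g CO₂ ÷ 44.009 g/mol = 0.24518 mol
mol H = 2 × 4.416 g H₂O ÷ 18.015 g/mol = 0.49026 mol
mass O = 4.419 − (2.9448 + 0.49418) = 0.98000 g → mol O = 0.98000 ÷ 15.999 = 0.061254 mol
mass % O = 0.98000 g ÷ 4.419 g × 100%

22.18%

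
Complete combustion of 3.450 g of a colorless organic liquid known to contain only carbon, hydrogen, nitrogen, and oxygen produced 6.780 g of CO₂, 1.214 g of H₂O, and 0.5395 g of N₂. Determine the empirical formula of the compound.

C8H7N2O3

mol C = 6.780 g CO₂ ÷ 44.009 g/mol = 0.15406 mol
mol H = 2 × 1.214 g H₂O ÷ 18.015 g/mol = 0.13478 mol
mol N = 2 × 0.5395 g N₂ ÷ 28.014 g/mol = 0.038516 mol
mass O = 3.450 − (1.8504 + 0.13585 + 0.53950) = 0.92424 g → mol O = 0.92424 ÷ 15.999 = 0.057768 mol
Divide by the smallest (0.038516 mol): C 4.000, H 3.499, N 1.000, O 1.500
Multiplying each by 2 gives whole numbers: C 8.00, H 7.00, N 2.00, O 3.00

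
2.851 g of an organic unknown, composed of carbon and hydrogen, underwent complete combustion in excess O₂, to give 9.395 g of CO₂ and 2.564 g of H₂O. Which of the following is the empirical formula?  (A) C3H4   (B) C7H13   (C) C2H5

(A) C3H4

mol C = 9.395 g CO₂ ÷ 44.009 g/mol = 0.21348 mol
mol H = 2 × 2.564 g H₂O ÷ 18.015 g/mol = 0.28465 mol
Divide by the smallest (0.21348 mol): C 1.000, H 1.333
Multiplying each by 3 gives whole numbers: C 3.00, H 4.00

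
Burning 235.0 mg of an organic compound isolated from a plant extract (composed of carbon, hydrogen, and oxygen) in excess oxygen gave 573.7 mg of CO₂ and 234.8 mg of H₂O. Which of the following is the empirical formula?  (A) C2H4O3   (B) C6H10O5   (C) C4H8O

mol C = 0.5737 g CO₂ ÷ 44.009 g/mol = 0.013036 mol
mol H = 2 × 0.2348 g H₂O ÷ 18.015 g/mol = 0.026067 mol
mass O = 0.2350 − (0.15658 + 0.026276) = 0.052149 g → mol O = 0.052149 ÷ 15.999 = 0.0032595 mol
Divide by the smallest (0.0032595 mol): C 3.999, H 7.997, O 1.000

(C) C4H8O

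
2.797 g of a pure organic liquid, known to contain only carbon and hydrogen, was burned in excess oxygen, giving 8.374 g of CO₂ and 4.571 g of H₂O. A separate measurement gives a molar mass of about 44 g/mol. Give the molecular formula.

mol C = 8.374 g CO₂ ÷ 44.009 g/mol = 0.19028 mol
mol H = 2 × 4.571 g H₂O ÷ 18.015 g/mol = 0.50747 mol
Divide by the smallest (0.19028 mol): C 1.000, H 2.667
Multiplying each by 3 gives whole numbers: C 3.00, H 8.00
Empirical formula: C3H8
Empirical-formula mass = 44.10 g/mol; 44 ÷ 44.10 ≈ 1, so the molecular formula is C3H8.

C3H8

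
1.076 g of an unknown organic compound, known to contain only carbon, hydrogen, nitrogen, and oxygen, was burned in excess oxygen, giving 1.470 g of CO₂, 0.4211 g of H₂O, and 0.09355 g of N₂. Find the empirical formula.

mol C = 1.470 g CO₂ ÷ 44.009 g/mol = 0.033402 mol
mol H = 2 × 0.4211 g H₂O ÷ 18.015 g/mol = 0.046750 mol
mol N = 2 × 0.09355 g N₂ ÷ 28.014 g/mol = 0.0066788 mol
mass O = 1.076 − (0.40119 + 0.047124 + 0.093550) = 0.53413 g → mol O = 0.53413 ÷ 15.999 = 0.033385 mol
Divide by the smallest (0.0066788 mol): C 5.001, H 7.000, N 1.000, O 4.999

C5H7NO5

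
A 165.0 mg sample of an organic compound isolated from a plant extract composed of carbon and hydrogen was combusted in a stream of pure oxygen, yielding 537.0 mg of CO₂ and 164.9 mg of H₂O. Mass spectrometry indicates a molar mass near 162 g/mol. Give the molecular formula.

mol C = 0.5370 g CO₂ ÷ 44.009 g/mol = 0.012202 mol
mol H = 2 × 0.1649 g H₂O ÷ 18.015 g/mol = 0.018307 mol
Divide by the smallest (0.012202 mol): C 1.000, H 1.500
Multiplying each by 2 gives whole numbers: C 2.00, H 3.00
Empirical formula: C2H3
Empirical-formula mass = 27.05 g/mol; 162 ÷ 27.05 ≈ 6, so the molecular formula is C12H18.

C12H18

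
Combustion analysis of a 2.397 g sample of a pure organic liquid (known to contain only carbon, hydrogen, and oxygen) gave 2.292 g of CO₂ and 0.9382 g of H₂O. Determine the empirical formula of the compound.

CH2O2

mol C = 2.292 g CO₂ ÷ 44.009 g/mol = 0.052080 mol
mol H = 2 × 0.9382 g H₂O ÷ 18.015 g/mol = 0.10416 mol
mass O = 2.397 − (0.62554 + 0.10499) = 1.6665 g → mol O = 1.6665 ÷ 15.999 = 0.10416 mol
Divide by the smallest (0.052080 mol): C 1.000, H 2.000, O 2.000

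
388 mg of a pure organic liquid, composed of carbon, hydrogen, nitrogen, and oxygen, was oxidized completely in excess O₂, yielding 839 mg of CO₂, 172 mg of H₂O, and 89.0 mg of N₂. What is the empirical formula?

C6H6N2O

mol C = 0.839 g CO₂ ÷ 44.009 g/mol = 0.01906 mol
mol H = 2 × 0.172 g H₂O ÷ 18.015 g/mol = 0.01910 mol
mol N = 2 × 0.0890 g N₂ ÷ 28.014 g/mol = 0.006354 mol
mass O = 0.388 − (0.2290 + 0.01925 + 0.08900) = 0.05077 g → mol O = 0.05077 ÷ 15.999 = 0.003173 mol
Divide by the smallest (0.003173 mol): C 6.008, H 6.017, N 2.002, O 1.000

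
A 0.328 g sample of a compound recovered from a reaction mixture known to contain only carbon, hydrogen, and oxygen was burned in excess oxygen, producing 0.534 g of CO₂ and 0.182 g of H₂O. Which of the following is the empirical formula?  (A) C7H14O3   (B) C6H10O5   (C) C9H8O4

mol C = 0.534 g CO₂ ÷ 44.009 g/mol = 0.01213 mol
mol H = 2 × 0.182 g H₂O ÷ 18.015 g/mol = 0.02021 mol
mass O = 0.328 − (0.1457 + 0.02037) = 0.1619 g → mol O = 0.1619 ÷ 15.999 = 0.01012 mol
Divide by the smallest (0.01012 mol): C 1.199, H 1.997, O 1.000
Multiplying each by 5 gives whole numbers: C 6.00, H 9.98, O 5.00

(B) C6H10O5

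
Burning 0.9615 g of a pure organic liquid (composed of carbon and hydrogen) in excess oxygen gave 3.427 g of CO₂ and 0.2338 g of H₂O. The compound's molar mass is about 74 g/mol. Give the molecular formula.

C6H2

mol C = 3.427 g CO₂ ÷ 44.009 g/mol = 0.077870 mol
mol H = 2 × 0.2338 g H₂O ÷ 18.015 g/mol = 0.025956 mol
Divide by the smallest (0.025956 mol): C 3.000, H 1.000
Empirical formula: C3H
Empirical-formula mass = 37.04 g/mol; 74 ÷ 37.04 ≈ 2, so the molecular formula is C6H2.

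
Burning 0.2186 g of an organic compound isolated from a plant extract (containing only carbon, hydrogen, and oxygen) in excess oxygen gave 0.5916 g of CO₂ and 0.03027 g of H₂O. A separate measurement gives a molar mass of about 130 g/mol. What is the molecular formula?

mol C = 0.5916 g CO₂ ÷ 44.009 g/mol = 0.013443 mol
mol H = 2 × 0.03027 g H₂O ÷ 18.015 g/mol = 0.0033605 mol
mass O = 0.2186 − (0.16146 + 0.0033874) = 0.053752 g → mol O = 0.053752 ÷ 15.999 = 0.0033597 mol
Divide by the smallest (0.0033597 mol): C 4.001, H 1.000, O 1.000
Empirical formula: C4HO
Empirical-formula mass = 65.05 g/mol; 130 ÷ 65.05 ≈ 2, so the molecular formula is C8H2O2.

C8H2O2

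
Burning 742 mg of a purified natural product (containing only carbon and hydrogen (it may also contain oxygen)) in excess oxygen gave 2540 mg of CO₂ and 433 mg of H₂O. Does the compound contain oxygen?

no

mol C = 2.54 g CO₂ ÷ 44.009 g/mol = 0.05772 mol
mol H = 2 × 0.433 g H₂O ÷ 18.015 g/mol = 0.04807 mol
C and H together account for 0.7417 g — essentially the entire 0.742 g sample — so the compound contains no oxygen.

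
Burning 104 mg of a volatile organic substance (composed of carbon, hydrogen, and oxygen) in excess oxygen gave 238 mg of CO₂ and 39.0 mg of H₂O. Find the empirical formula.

mol C = 0.238 g CO₂ ÷ 44.009 g/mol = 0.005408 mol
mol H = 2 × 0.0390 g H₂O ÷ 18.015 g/mol = 0.004330 mol
mass O = 0.104 − (0.06496 + 0.004364) = 0.03468 g → mol O = 0.03468 ÷ 15.999 = 0.002168 mol
Divide by the smallest (0.002168 mol): C 2.495, H 1.997, O 1.000
Multiplying each by 2 gives whole numbers: C 4.99, H 3.99, O 2.00

C5H4O2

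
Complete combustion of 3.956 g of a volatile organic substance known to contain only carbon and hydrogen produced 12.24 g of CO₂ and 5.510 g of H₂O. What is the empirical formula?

C5H11

mol C = 12.24 g CO₂ ÷ 44.009 g/mol = 0.27812 mol
mol H = 2 × 5.510 g H₂O ÷ 18.015 g/mol = 0.61171 mol
Divide by the smallest (0.27812 mol): C 1.000, H 2.199
Multiplying each by 5 gives whole numbers: C 5.00, H 11.00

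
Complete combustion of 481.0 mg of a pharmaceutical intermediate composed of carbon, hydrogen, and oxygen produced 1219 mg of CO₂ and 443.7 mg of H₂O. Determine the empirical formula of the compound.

mol C = 1.219 g CO₂ ÷ 44.009 g/mol = 0.027699 mol
mol H = 2 × 0.4437 g H₂O ÷ 18.015 g/mol = 0.049259 mol
mass O = 0.4810 − (0.33269 + 0.049653) = 0.098656 g → mol O = 0.098656 ÷ 15.999 = 0.0061664 mol
Divide by the smallest (0.0061664 mol): C 4.492, H 7.988, O 1.000
Multiplying each by 2 gives whole numbers: C 8.98, H 15.98, O 2.00

C9H16O2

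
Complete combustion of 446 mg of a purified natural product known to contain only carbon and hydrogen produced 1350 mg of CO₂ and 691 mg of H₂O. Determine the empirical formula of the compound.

C2H5

mol C = 1.35 g CO₂ ÷ 44.009 g/mol = 0.03068 mol
mol H = 2 × 0.691 g H₂O ÷ 18.015 g/mol = 0.07671 mol
Divide by the smallest (0.03068 mol): C 1.000, H 2.501
Multiplying each by 2 gives whole numbers: C 2.00, H 5.00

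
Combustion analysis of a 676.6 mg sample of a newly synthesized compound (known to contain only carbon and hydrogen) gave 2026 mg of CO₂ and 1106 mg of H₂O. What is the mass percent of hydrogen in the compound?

18.29%

mol C = 2.026 g CO₂ ÷ 44.009 g/mol = 0.046036 mol
mol H = 2 × 1.106 g H₂O ÷ 18.015 g/mol = 0.12279 mol
mass % H = 0.12377 g ÷ 0.6766 g × 100%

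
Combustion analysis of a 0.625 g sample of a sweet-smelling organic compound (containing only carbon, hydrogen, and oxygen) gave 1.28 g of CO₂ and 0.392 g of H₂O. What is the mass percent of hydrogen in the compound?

mol C = 1.28 g CO₂ ÷ 44.009 g/mol = 0.02908 mol
mol H = 2 × 0.392 g H₂O ÷ 18.015 g/mol = 0.04352 mol
mass O = 0.625 − (0.3493 + 0.04387) = 0.2318 g → mol O = 0.2318 ÷ 15.999 = 0.01449 mol
mass % H = 0.04387 g ÷ 0.625 g × 100%

7.0%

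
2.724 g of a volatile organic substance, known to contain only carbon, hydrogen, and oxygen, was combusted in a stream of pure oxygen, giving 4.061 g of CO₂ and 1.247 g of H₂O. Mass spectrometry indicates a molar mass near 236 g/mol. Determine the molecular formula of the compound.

mol C = 4.061 g CO₂ ÷ 44.009 g/mol = 0.092277 mol
mol H = 2 × 1.247 g H₂O ÷ 18.015 g/mol = 0.13844 mol
mass O = 2.724 − (1.1083 + 0.13955) = 1.4761 g → mol O = 1.4761 ÷ 15.999 = 0.092263 mol
Divide by the smallest (0.092263 mol): C 1.000, H 1.500, O 1.000
Multiplying each by 2 gives whole numbers: C 2.00, H 3.00, O 2.00
Empirical formula: C2H3O2
Empirical-formula mass = 59.04 g/mol; 236 ÷ 59.04 ≈ 4, so the molecular formula is C8H12O8.

C8H12O8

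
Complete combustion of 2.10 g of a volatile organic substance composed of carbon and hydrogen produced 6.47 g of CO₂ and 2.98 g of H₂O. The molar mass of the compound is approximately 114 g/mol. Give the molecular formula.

C8H18

mol C = 6.47 g CO₂ ÷ 44.009 g/mol = 0.1470 mol
mol H = 2 × 2.98 g H₂O ÷ 18.015 g/mol = 0.3308 mol
Divide by the smallest (0.1470 mol): C 1.000, H 2.250
Multiplying each by 4 gives whole numbers: C 4.00, H 9.00
Empirical formula: C4H9
Empirical-formula mass = 57.12 g/mol; 114 ÷ 57.12 ≈ 2, so the molecular formula is C8H18.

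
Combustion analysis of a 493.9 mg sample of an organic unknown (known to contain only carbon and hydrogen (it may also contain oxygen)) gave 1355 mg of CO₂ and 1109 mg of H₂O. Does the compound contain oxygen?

no

mol C = 1.355 g CO₂ ÷ 44.009 g/mol = 0.030789 mol
mol H = 2 × 1.109 g H₂O ÷ 18.015 g/mol = 0.12312 mol
C and H together account for 0.49391 g — essentially the entire 0.4939 g sample — so the compound contains no oxygen.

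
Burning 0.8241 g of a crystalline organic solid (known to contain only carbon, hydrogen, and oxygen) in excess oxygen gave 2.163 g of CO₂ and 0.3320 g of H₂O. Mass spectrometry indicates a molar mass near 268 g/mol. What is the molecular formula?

mol C = 2.163 g CO₂ ÷ 44.009 g/mol = 0.049149 mol
mol H = 2 × 0.3320 g H₂O ÷ 18.015 g/mol = 0.036858 mol
mass O = 0.8241 − (0.59033 + 0.037153) = 0.19662 g → mol O = 0.19662 ÷ 15.999 = 0.012289 mol
Divide by the smallest (0.012289 mol): C 3.999, H 2.999, O 1.000
Empirical formula: C4H3O
Empirical-formula mass = 67.07 g/mol; 268 ÷ 67.07 ≈ 4, so the molecular formula is C16H12O4.

C16H12O4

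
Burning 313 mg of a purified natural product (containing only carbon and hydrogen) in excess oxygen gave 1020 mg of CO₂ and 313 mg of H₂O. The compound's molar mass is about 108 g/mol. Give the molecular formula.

mol C = 1.02 g CO₂ ÷ 44.009 g/mol = 0.02318 mol
mol H = 2 × 0.313 g H₂O ÷ 18.015 g/mol = 0.03475 mol
Divide by the smallest (0.02318 mol): C 1.000, H 1.499
Multiplying each by 2 gives whole numbers: C 2.00, H 3.00
Empirical formula: C2H3
Empirical-formula mass = 27.05 g/mol; 108 ÷ 27.05 ≈ 4, so the molecular formula is C8H12.

C8H12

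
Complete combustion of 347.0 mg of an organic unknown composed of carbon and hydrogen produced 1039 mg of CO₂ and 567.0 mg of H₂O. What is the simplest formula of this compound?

mol C = 1.039 g CO₂ ÷ 44.009 g/mol = 0.023609 mol
mol H = 2 × 0.5670 g H₂O ÷ 18.015 g/mol = 0.062948 mol
Divide by the smallest (0.023609 mol): C 1.000, H 2.666
Multiplying each by 3 gives whole numbers: C 3.00, H 8.00

C3H8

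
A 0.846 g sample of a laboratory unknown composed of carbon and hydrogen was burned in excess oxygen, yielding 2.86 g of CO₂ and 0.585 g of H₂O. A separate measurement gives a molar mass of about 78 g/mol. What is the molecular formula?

C6H6

mol C = 2.86 g CO₂ ÷ 44.009 g/mol = 0.06499 mol
mol H = 2 × 0.585 g H₂O ÷ 18.015 g/mol = 0.06495 mol
Divide by the smallest (0.06495 mol): C 1.001, H 1.000
Empirical formula: CH
Empirical-formula mass = 13.02 g/mol; 78 ÷ 13.02 ≈ 6, so the molecular formula is C6H6.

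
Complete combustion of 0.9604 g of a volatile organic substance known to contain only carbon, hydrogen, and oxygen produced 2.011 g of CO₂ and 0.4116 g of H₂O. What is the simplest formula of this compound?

C2H2O

mol C = 2.011 g CO₂ ÷ 44.009 g/mol = 0.045695 mol
mol H = 2 × 0.4116 g H₂O ÷ 18.015 g/mol = 0.045695 mol
mass O = 0.9604 − (0.54885 + 0.046061) = 0.36549 g → mol O = 0.36549 ÷ 15.999 = 0.022845 mol
Divide by the smallest (0.022845 mol): C 2.000, H 2.000, O 1.000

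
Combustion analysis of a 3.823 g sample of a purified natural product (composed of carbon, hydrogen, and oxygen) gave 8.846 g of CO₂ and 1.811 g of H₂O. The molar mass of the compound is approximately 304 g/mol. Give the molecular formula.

mol C = 8.846 g CO₂ ÷ 44.009 g/mol = 0.20100 mol
mol H = 2 × 1.811 g H₂O ÷ 18.015 g/mol = 0.20105 mol
mass O = 3.823 − (2.4143 + 0.20266) = 1.2061 g → mol O = 1.2061 ÷ 15.999 = 0.075384 mol
Divide by the smallest (0.075384 mol): C 2.666, H 2.667, O 1.000
Multiplying each by 3 gives whole numbers: C 8.00, H 8.00, O 3.00
Empirical formula: C8H8O3
Empirical-formula mass = 152.15 g/mol; 304 ÷ 152.15 ≈ 2, so the molecular formula is C16H16O6.

C16H16O6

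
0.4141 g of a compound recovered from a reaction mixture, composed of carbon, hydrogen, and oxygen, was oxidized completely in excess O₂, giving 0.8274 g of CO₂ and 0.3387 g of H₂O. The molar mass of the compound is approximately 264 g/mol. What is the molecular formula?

mol C = 0.8274 g CO₂ ÷ 44.009 g/mol = 0.018801 mol
mol H = 2 × 0.3387 g H₂O ÷ 18.015 g/mol = 0.037602 mol
mass O = 0.4141 − (0.22582 + 0.037903) = 0.15038 g → mol O = 0.15038 ÷ 15.999 = 0.0093995 mol
Divide by the smallest (0.0093995 mol): C 2.000, H 4.000, O 1.000
Empirical formula: C2H4O
Empirical-formula mass = 44.05 g/mol; 264 ÷ 44.05 ≈ 6, so the molecular formula is C12H24O6.

C12H24O6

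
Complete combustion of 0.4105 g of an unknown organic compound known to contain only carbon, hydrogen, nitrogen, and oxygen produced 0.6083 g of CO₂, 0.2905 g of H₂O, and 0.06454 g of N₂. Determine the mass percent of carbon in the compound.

mol C = 0.6083 g CO₂ ÷ 44.009 g/mol = 0.013822 mol
mol H = 2 × 0.2905 g H₂O ÷ 18.015 g/mol = 0.032251 mol
mol N = 2 × 0.06454 g N₂ ÷ 28.014 g/mol = 0.0046077 mol
mass O = 0.4105 − (0.16602 + 0.032509 + 0.064540) = 0.14743 g → mol O = 0.14743 ÷ 15.999 = 0.0092151 mol
mass % C = 0.16602 g ÷ 0.4105 g × 100%

40.44%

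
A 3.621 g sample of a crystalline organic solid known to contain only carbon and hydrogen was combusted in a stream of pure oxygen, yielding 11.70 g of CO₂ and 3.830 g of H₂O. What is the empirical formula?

mol C = 11.70 g CO₂ ÷ 44.009 g/mol = 0.26585 mol
mol H = 2 × 3.830 g H₂O ÷ 18.015 g/mol = 0.42520 mol
Divide by the smallest (0.26585 mol): C 1.000, H 1.599
Multiplying each by 5 gives whole numbers: C 5.00, H 8.00

C5H8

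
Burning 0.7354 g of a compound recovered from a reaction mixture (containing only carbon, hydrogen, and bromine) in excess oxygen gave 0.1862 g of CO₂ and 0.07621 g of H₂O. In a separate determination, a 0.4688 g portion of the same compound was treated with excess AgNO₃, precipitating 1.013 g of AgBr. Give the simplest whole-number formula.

CH2Br2

mol C = 0.1862 g CO₂ ÷ 44.009 g/mol = 0.0042310 mol
mol H = 2 × 0.07621 g H₂O ÷ 18.015 g/mol = 0.0084607 mol
From the AgBr data: mol Br per gram of compound = (1.013 ÷ 187.772) ÷ 0.4688 = 0.011508 mol/g, so in the 0.7354 g combustion sample mol Br = 0.0084628 mol
Divide by the smallest (0.0042310 mol): C 1.000, H 2.000, Br 2.000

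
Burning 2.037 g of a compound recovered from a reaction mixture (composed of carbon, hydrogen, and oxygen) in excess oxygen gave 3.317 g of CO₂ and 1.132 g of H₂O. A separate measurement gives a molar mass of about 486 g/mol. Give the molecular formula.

mol C = 3.317 g CO₂ ÷ 44.009 g/mol = 0.075371 mol
mol H = 2 × 1.132 g H₂O ÷ 18.015 g/mol = 0.12567 mol
mass O = 2.037 − (0.90528 + 0.12668) = 1.0050 g → mol O = 1.0050 ÷ 15.999 = 0.062819 mol
Divide by the smallest (0.062819 mol): C 1.200, H 2.001, O 1.000
Multiplying each by 5 gives whole numbers: C 6.00, H 10.00, O 5.00
Empirical formula: C6H10O5
Empirical-formula mass = 162.14 g/mol; 486 ÷ 162.14 ≈ 3, so the molecular formula is C18H30O15.

C18H30O15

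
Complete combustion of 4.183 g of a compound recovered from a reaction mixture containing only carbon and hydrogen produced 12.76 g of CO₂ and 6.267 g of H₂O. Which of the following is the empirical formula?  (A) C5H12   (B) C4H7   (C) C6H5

(A) C5H12

mol C = 12.76 g CO₂ ÷ 44.009 g/mol = 0.28994 mol
mol H = 2 × 6.267 g H₂O ÷ 18.015 g/mol = 0.69575 mol
Divide by the smallest (0.28994 mol): C 1.000, H 2.400
Multiplying each by 5 gives whole numbers: C 5.00, H 12.00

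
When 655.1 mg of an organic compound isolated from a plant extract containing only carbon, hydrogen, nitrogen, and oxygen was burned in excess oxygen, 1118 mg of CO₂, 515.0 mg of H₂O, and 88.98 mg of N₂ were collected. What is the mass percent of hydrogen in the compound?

mol C = 1.118 g CO₂ ÷ 44.009 g/mol = 0.025404 mol
mol H = 2 × 0.5150 g H₂O ÷ 18.015 g/mol = 0.057175 mol
mol N = 2 × 0.08898 g N₂ ÷ 28.014 g/mol = 0.0063525 mol
mass O = 0.6551 − (0.30513 + 0.057632 + 0.088980) = 0.20336 g → mol O = 0.20336 ÷ 15.999 = 0.012711 mol
mass % H = 0.057632 g ÷ 0.6551 g × 100%

8.80%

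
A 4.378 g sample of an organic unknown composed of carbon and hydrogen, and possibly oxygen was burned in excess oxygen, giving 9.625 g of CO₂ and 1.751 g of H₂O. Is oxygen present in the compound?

mol C = 9.625 g CO₂ ÷ 44.009 g/mol = 0.21871 mol
mol H = 2 × 1.751 g H₂O ÷ 18.015 g/mol = 0.19439 mol
C and H account for only 2.8228 g of the 4.378 g sample; the remaining 1.5552 g must be oxygen.

yes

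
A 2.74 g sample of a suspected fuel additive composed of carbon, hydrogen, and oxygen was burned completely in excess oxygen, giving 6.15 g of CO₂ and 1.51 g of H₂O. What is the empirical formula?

mol C = 6.15 g CO₂ ÷ 44.009 g/mol = 0.1397 mol
mol H = 2 × 1.51 g H₂O ÷ 18.015 g/mol = 0.1676 mol
mass O = 2.74 − (1.678 + 0.1690) = 0.8926 g → mol O = 0.8926 ÷ 15.999 = 0.05579 mol
Divide by the smallest (0.05579 mol): C 2.505, H 3.005, O 1.000
Multiplying each by 2 gives whole numbers: C 5.01, H 6.01, O 2.00

C5H6O2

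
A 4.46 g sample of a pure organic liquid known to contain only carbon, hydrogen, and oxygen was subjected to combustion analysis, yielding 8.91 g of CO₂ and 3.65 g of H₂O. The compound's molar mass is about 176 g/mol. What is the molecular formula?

mol C = 8.91 g CO₂ ÷ 44.009 g/mol = 0.2025 mol
mol H = 2 × 3.65 g H₂O ÷ 18.015 g/mol = 0.4052 mol
mass O = 4.46 − (2.432 + 0.4085) = 1.620 g → mol O = 1.620 ÷ 15.999 = 0.1012 mol
Divide by the smallest (0.1012 mol): C 2.000, H 4.002, O 1.000
Empirical formula: C2H4O
Empirical-formula mass = 44.05 g/mol; 176 ÷ 44.05 ≈ 4, so the molecular formula is C8H16O4.

C8H16O4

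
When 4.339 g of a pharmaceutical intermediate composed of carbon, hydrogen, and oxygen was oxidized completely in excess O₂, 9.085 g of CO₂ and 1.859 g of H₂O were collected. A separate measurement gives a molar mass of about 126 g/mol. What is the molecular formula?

C6H6O3

mol C = 9.085 g CO₂ ÷ 44.009 g/mol = 0.20644 mol
mol H = 2 × 1.859 g H₂O ÷ 18.015 g/mol = 0.20638 mol
mass O = 4.339 − (2.4795 + 0.20803) = 1.6515 g → mol O = 1.6515 ÷ 15.999 = 0.10322 mol
Divide by the smallest (0.10322 mol): C 2.000, H 1.999, O 1.000
Empirical formula: C2H2O
Empirical-formula mass = 42.04 g/mol; 126 ÷ 42.04 ≈ 3, so the molecular formula is C6H6O3.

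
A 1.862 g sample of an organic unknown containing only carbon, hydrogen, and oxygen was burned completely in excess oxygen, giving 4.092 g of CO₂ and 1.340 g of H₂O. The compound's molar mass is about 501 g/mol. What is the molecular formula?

mol C = 4.092 g CO₂ ÷ 44.009 g/mol = 0.092981 mol
mol H = 2 × 1.340 g H₂O ÷ 18.015 g/mol = 0.14876 mol
mass O = 1.862 − (1.1168 + 0.14996) = 0.59525 g → mol O = 0.59525 ÷ 15.999 = 0.037205 mol
Divide by the smallest (0.037205 mol): C 2.499, H 3.998, O 1.000
Multiplying each by 2 gives whole numbers: C 5.00, H 8.00, O 2.00
Empirical formula: C5H8O2
Empirical-formula mass = 100.12 g/mol; 501 ÷ 100.12 ≈ 5, so the molecular formula is C25H40O10.

C25H40O10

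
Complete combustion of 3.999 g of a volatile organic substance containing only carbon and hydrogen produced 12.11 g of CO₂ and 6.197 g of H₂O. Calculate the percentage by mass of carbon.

82.65%

mol C = 12.11 g CO₂ ÷ 44.009 g/mol = 0.27517 mol
mol H = 2 × 6.197 g H₂O ÷ 18.015 g/mol = 0.68798 mol
mass % C = 3.3051 g ÷ 3.999 g × 100%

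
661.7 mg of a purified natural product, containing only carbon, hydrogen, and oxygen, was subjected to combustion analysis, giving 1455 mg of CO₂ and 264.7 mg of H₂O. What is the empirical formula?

C9H8O4

mol C = 1.455 g CO₂ ÷ 44.009 g/mol = 0.033061 mol
mol H = 2 × 0.2647 g H₂O ÷ 18.015 g/mol = 0.029387 mol
mass O = 0.6617 − (0.39710 + 0.029622) = 0.23498 g → mol O = 0.23498 ÷ 15.999 = 0.014687 mol
Divide by the smallest (0.014687 mol): C 2.251, H 2.001, O 1.000
Multiplying each by 4 gives whole numbers: C 9.00, H 8.00, O 4.00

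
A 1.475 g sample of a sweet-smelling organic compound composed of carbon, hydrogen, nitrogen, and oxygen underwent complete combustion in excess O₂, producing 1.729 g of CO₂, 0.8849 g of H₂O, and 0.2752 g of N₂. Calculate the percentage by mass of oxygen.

mol C = 1.729 g CO₂ ÷ 44.009 g/mol = 0.039287 mol
mol H = 2 × 0.8849 g H₂O ÷ 18.015 g/mol = 0.098240 mol
mol N = 2 × 0.2752 g N₂ ÷ 28.014 g/mol = 0.019647 mol
mass O = 1.475 − (0.47188 + 0.099026 + 0.27520) = 0.62889 g → mol O = 0.62889 ÷ 15.999 = 0.039308 mol
mass % O = 0.62889 g ÷ 1.475 g × 100%

42.64%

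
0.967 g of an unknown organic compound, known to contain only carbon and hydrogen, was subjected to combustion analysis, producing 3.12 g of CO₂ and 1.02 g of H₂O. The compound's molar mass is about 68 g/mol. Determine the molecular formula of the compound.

mol C = 3.12 g CO₂ ÷ 44.009 g/mol = 0.07089 mol
mol H = 2 × 1.02 g H₂O ÷ 18.015 g/mol = 0.1132 mol
Divide by the smallest (0.07089 mol): C 1.000, H 1.597
Multiplying each by 5 gives whole numbers: C 5.00, H 7.99
Empirical formula: C5H8
Empirical-formula mass = 68.12 g/mol; 68 ÷ 68.12 ≈ 1, so the molecular formula is C5H8.

C5H8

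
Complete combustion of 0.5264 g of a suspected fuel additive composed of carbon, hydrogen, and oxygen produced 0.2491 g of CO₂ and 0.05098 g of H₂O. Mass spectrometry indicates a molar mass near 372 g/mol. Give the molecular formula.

C4H4O20

mol C = 0.2491 g CO₂ ÷ 44.009 g/mol = 0.0056602 mol
mol H = 2 × 0.05098 g H₂O ÷ 18.015 g/mol = 0.0056597 mol
mass O = 0.5264 − (0.067985 + 0.0057050) = 0.45271 g → mol O = 0.45271 ÷ 15.999 = 0.028296 mol
Divide by the smallest (0.0056597 mol): C 1.000, H 1.000, O 5.000
Empirical formula: CHO5
Empirical-formula mass = 93.01 g/mol; 372 ÷ 93.01 ≈ 4, so the molecular formula is C4H4O20.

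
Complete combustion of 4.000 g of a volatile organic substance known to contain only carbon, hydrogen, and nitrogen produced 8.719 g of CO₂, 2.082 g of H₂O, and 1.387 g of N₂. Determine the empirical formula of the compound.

C6H7N3

mol C = 8.719 g CO₂ ÷ 44.009 g/mol = 0.19812 mol
mol H = 2 × 2.082 g H₂O ÷ 18.015 g/mol = 0.23114 mol
mol N = 2 × 1.387 g N₂ ÷ 28.014 g/mol = 0.099022 mol
Divide by the smallest (0.099022 mol): C 2.001, H 2.334, N 1.000
Multiplying each by 3 gives whole numbers: C 6.00, H 7.00, N 3.00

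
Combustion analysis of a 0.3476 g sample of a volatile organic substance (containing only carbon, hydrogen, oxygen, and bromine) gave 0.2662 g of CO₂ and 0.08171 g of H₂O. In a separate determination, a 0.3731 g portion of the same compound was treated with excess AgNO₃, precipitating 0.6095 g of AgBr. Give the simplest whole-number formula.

C4H6Br2O

mol C = 0.2662 g CO₂ ÷ 44.009 g/mol = 0.0060488 mol
mol H = 2 × 0.08171 g H₂O ÷ 18.015 g/mol = 0.0090713 mol
From the AgBr data: mol Br per gram of compound = (0.6095 ÷ 187.772) ÷ 0.3731 = 0.0087000 mol/g, so in the 0.3476 g combustion sample mol Br = 0.0030241 mol
mass O = 0.3476 − (0.072652 + 0.0091439 + 0.24164) = 0.024166 g → mol O = 0.024166 ÷ 15.999 = 0.0015105 mol
Divide by the smallest (0.0015105 mol): C 4.005, H 6.006, Br 2.002, O 1.000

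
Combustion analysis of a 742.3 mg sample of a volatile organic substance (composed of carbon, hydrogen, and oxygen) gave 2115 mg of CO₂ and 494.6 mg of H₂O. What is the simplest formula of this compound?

C7H8O

mol C = 2.115 g CO₂ ÷ 44.009 g/mol = 0.048058 mol
mol H = 2 × 0.4946 g H₂O ÷ 18.015 g/mol = 0.054910 mol
mass O = 0.7423 − (0.57723 + 0.055349) = 0.10972 g → mol O = 0.10972 ÷ 15.999 = 0.0068581 mol
Divide by the smallest (0.0068581 mol): C 7.008, H 8.007, O 1.000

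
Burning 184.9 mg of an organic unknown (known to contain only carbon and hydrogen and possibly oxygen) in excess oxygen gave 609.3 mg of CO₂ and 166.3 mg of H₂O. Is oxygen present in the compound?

mol C = 0.6093 g CO₂ ÷ 44.009 g/mol = 0.013845 mol
mol H = 2 × 0.1663 g H₂O ÷ 18.015 g/mol = 0.018462 mol
C and H together account for 0.18490 g — essentially the entire 0.1849 g sample — so the compound contains no oxygen.

no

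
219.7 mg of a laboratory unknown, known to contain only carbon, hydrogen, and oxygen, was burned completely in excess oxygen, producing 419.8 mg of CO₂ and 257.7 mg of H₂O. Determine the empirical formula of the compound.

C2H6O

mol C = 0.4198 g CO₂ ÷ 44.009 g/mol = 0.0095390 mol
mol H = 2 × 0.2577 g H₂O ÷ 18.015 g/mol = 0.028609 mol
mass O = 0.2197 − (0.11457 + 0.028838) = 0.076289 g → mol O = 0.076289 ÷ 15.999 = 0.0047684 mol
Divide by the smallest (0.0047684 mol): C 2.000, H 6.000, O 1.000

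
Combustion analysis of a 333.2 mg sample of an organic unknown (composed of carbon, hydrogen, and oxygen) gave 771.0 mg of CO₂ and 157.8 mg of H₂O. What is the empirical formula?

C8H8O3

mol C = 0.7710 g CO₂ ÷ 44.009 g/mol = 0.017519 mol
mol H = 2 × 0.1578 g H₂O ÷ 18.015 g/mol = 0.017519 mol
mass O = 0.3332 − (0.21042 + 0.017659) = 0.10512 g → mol O = 0.10512 ÷ 15.999 = 0.0065703 mol
Divide by the smallest (0.0065703 mol): C 2.666, H 2.666, O 1.000
Multiplying each by 3 gives whole numbers: C 8.00, H 8.00, O 3.00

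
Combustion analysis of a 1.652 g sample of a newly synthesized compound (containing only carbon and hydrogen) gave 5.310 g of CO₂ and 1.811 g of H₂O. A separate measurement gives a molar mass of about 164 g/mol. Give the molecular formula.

C12H20

mol C = 5.310 g CO₂ ÷ 44.009 g/mol = 0.12066 mol
mol H = 2 × 1.811 g H₂O ÷ 18.015 g/mol = 0.20105 mol
Divide by the smallest (0.12066 mol): C 1.000, H 1.666
Multiplying each by 3 gives whole numbers: C 3.00, H 5.00
Empirical formula: C3H5
Empirical-formula mass = 41.07 g/mol; 164 ÷ 41.07 ≈ 4, so the molecular formula is C12H20.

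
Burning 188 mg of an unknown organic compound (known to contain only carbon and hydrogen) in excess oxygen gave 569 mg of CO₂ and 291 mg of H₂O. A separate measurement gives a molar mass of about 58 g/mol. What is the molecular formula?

mol C = 0.569 g CO₂ ÷ 44.009 g/mol = 0.01293 mol
mol H = 2 × 0.291 g H₂O ÷ 18.015 g/mol = 0.03231 mol
Divide by the smallest (0.01293 mol): C 1.000, H 2.499
Multiplying each by 2 gives whole numbers: C 2.00, H 5.00
Empirical formula: C2H5
Empirical-formula mass = 29.06 g/mol; 58 ÷ 29.06 ≈ 2, so the molecular formula is C4H10.

C4H10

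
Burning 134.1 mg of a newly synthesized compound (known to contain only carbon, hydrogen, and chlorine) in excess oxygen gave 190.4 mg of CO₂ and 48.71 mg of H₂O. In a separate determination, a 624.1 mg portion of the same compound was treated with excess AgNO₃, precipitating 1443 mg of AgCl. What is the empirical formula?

C4H5Cl2

mol C = 0.1904 g CO₂ ÷ 44.009 g/mol = 0.0043264 mol
mol H = 2 × 0.04871 g H₂O ÷ 18.015 g/mol = 0.0054077 mol
From the AgCl data: mol Cl per gram of compound = (1.443 ÷ 143.318) ÷ 0.6241 = 0.016133 mol/g, so in the 0.1341 g combustion sample mol Cl = 0.0021634 mol
Divide by the smallest (0.0021634 mol): C 2.000, H 2.500, Cl 1.000
Multiplying each by 2 gives whole numbers: C 4.00, H 5.00, Cl 2.00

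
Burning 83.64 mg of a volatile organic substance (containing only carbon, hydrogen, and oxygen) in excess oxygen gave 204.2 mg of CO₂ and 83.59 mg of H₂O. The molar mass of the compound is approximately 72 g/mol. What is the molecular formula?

C4H8O

mol C = 0.2042 g CO₂ ÷ 44.009 g/mol = 0.0046400 mol
mol H = 2 × 0.08359 g H₂O ÷ 18.015 g/mol = 0.0092800 mol
mass O = 0.08364 − (0.055731 + 0.0093543) = 0.018555 g → mol O = 0.018555 ÷ 15.999 = 0.0011598 mol
Divide by the smallest (0.0011598 mol): C 4.001, H 8.002, O 1.000
Empirical formula: C4H8O
Empirical-formula mass = 72.11 g/mol; 72 ÷ 72.11 ≈ 1, so the molecular formula is C4H8O.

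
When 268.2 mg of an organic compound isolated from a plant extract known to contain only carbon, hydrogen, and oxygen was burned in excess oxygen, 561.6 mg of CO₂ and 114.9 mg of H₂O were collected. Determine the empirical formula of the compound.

mol C = 0.5616 g CO₂ ÷ 44.009 g/mol = 0.012761 mol
mol H = 2 × 0.1149 g H₂O ÷ 18.015 g/mol = 0.012756 mol
mass O = 0.2682 − (0.15327 + 0.012858) = 0.10207 g → mol O = 0.10207 ÷ 15.999 = 0.0063797 mol
Divide by the smallest (0.0063797 mol): C 2.000, H 1.999, O 1.000

C2H2O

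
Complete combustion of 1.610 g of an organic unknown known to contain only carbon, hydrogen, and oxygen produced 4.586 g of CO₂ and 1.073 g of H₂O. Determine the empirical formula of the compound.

C7H8O

mol C = 4.586 g CO₂ ÷ 44.009 g/mol = 0.10421 mol
mol H = 2 × 1.073 g H₂O ÷ 18.015 g/mol = 0.11912 mol
mass O = 1.610 − (1.2516 + 0.12008) = 0.23831 g → mol O = 0.23831 ÷ 15.999 = 0.014895 mol
Divide by the smallest (0.014895 mol): C 6.996, H 7.997, O 1.000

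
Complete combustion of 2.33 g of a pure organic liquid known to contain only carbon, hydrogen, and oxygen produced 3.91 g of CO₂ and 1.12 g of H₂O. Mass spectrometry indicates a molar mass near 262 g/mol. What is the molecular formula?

mol C = 3.91 g CO₂ ÷ 44.009 g/mol = 0.08885 mol
mol H = 2 × 1.12 g H₂O ÷ 18.015 g/mol = 0.1243 mol
mass O = 2.33 − (1.067 + 0.1253) = 1.138 g → mol O = 1.138 ÷ 15.999 = 0.07110 mol
Divide by the smallest (0.07110 mol): C 1.250, H 1.749, O 1.000
Multiplying each by 4 gives whole numbers: C 5.00, H 7.00, O 4.00
Empirical formula: C5H7O4
Empirical-formula mass = 131.11 g/mol; 262 ÷ 131.11 ≈ 2, so the molecular formula is C10H14O8.

C10H14O8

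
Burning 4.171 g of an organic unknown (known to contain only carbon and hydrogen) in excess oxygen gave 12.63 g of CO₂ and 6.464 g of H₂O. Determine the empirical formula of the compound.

C2H5

mol C = 12.63 g CO₂ ÷ 44.009 g/mol = 0.28699 mol
mol H = 2 × 6.464 g H₂O ÷ 18.015 g/mol = 0.71762 mol
Divide by the smallest (0.28699 mol): C 1.000, H 2.501
Multiplying each by 2 gives whole numbers: C 2.00, H 5.00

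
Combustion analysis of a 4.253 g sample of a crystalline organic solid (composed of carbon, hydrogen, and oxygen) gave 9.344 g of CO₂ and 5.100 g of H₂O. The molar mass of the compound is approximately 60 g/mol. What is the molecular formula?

C3H8O

mol C = 9.344 g CO₂ ÷ 44.009 g/mol = 0.21232 mol
mol H = 2 × 5.100 g H₂O ÷ 18.015 g/mol = 0.56619 mol
mass O = 4.253 − (2.5502 + 0.57072) = 1.1321 g → mol O = 1.1321 ÷ 15.999 = 0.070761 mol
Divide by the smallest (0.070761 mol): C 3.001, H 8.002, O 1.000
Empirical formula: C3H8O
Empirical-formula mass = 60.10 g/mol; 60 ÷ 60.10 ≈ 1, so the molecular formula is C3H8O.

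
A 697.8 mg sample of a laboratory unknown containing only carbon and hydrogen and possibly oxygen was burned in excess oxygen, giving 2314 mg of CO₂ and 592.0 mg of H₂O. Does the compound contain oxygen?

no

mol C = 2.314 g CO₂ ÷ 44.009 g/mol = 0.052580 mol
mol H = 2 × 0.5920 g H₂O ÷ 18.015 g/mol = 0.065723 mol
C and H together account for 0.69779 g — essentially the entire 0.6978 g sample — so the compound contains no oxygen.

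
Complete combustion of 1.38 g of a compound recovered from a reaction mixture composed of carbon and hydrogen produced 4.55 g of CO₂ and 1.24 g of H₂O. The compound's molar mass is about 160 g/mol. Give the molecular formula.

C12H16

mol C = 4.55 g CO₂ ÷ 44.009 g/mol = 0.1034 mol
mol H = 2 × 1.24 g H₂O ÷ 18.015 g/mol = 0.1377 mol
Divide by the smallest (0.1034 mol): C 1.000, H 1.332
Multiplying each by 3 gives whole numbers: C 3.00, H 3.99
Empirical formula: C3H4
Empirical-formula mass = 40.06 g/mol; 160 ÷ 40.06 ≈ 4, so the molecular formula is C12H16.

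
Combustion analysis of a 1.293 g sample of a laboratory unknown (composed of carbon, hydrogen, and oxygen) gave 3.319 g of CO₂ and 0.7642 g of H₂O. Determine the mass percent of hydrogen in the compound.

mol C = 3.319 g CO₂ ÷ 44.009 g/mol = 0.075416 mol
mol H = 2 × 0.7642 g H₂O ÷ 18.015 g/mol = 0.084840 mol
mass O = 1.293 − (0.90583 + 0.085519) = 0.30165 g → mol O = 0.30165 ÷ 15.999 = 0.018855 mol
mass % H = 0.085519 g ÷ 1.293 g × 100%

6.61%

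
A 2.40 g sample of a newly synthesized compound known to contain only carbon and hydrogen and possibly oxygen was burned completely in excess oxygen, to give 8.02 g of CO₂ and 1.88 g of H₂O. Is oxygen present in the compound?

no

mol C = 8.02 g CO₂ ÷ 44.009 g/mol = 0.1822 mol
mol H = 2 × 1.88 g H₂O ÷ 18.015 g/mol = 0.2087 mol
C and H together account for 2.399 g — essentially the entire 2.40 g sample — so the compound contains no oxygen.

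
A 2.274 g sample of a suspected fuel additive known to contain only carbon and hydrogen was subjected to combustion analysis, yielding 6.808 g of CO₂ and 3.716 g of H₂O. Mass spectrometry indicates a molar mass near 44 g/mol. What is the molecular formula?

mol C = 6.808 g CO₂ ÷ 44.009 g/mol = 0.15470 mol
mol H = 2 × 3.716 g H₂O ÷ 18.015 g/mol = 0.41255 mol
Divide by the smallest (0.15470 mol): C 1.000, H 2.667
Multiplying each by 3 gives whole numbers: C 3.00, H 8.00
Empirical formula: C3H8
Empirical-formula mass = 44.10 g/mol; 44 ÷ 44.10 ≈ 1, so the molecular formula is C3H8.

C3H8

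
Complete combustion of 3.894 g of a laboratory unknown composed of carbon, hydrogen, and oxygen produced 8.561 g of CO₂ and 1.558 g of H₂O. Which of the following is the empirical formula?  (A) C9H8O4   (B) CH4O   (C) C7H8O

(A) C9H8O4

mol C = 8.561 g CO₂ ÷ 44.009 g/mol = 0.19453 mol
mol H = 2 × 1.558 g H₂O ÷ 18.015 g/mol = 0.17297 mol
mass O = 3.894 − (2.3365 + 0.17435) = 1.3832 g → mol O = 1.3832 ÷ 15.999 = 0.086453 mol
Divide by the smallest (0.086453 mol): C 2.250, H 2.001, O 1.000
Multiplying each by 4 gives whole numbers: C 9.00, H 8.00, O 4.00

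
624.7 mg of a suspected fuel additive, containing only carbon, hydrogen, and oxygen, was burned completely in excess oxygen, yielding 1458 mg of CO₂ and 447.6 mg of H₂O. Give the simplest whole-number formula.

C6H9O2

mol C = 1.458 g CO₂ ÷ 44.009 g/mol = 0.033130 mol
mol H = 2 × 0.4476 g H₂O ÷ 18.015 g/mol = 0.049692 mol
mass O = 0.6247 − (0.39792 + 0.050089) = 0.17669 g → mol O = 0.17669 ÷ 15.999 = 0.011044 mol
Divide by the smallest (0.011044 mol): C 3.000, H 4.499, O 1.000
Multiplying each by 2 gives whole numbers: C 6.00, H 9.00, O 2.00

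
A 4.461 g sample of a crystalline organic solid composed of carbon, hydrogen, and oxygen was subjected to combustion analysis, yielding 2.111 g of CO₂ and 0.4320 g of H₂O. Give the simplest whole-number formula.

mol C = 2.111 g CO₂ ÷ 44.009 g/mol = 0.047967 mol
mol H = 2 × 0.4320 g H₂O ÷ 18.015 g/mol = 0.047960 mol
mass O = 4.461 − (0.57614 + 0.048344) = 3.8365 g → mol O = 3.8365 ÷ 15.999 = 0.23980 mol
Divide by the smallest (0.047960 mol): C 1.000, H 1.000, O 5.000

CHO5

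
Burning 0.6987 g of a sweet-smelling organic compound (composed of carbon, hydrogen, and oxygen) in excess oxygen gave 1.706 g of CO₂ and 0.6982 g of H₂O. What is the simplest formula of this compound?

C4H8O

mol C = 1.706 g CO₂ ÷ 44.009 g/mol = 0.038765 mol
mol H = 2 × 0.6982 g H₂O ÷ 18.015 g/mol = 0.077513 mol
mass O = 0.6987 − (0.46560 + 0.078133) = 0.15496 g → mol O = 0.15496 ÷ 15.999 = 0.0096858 mol
Divide by the smallest (0.0096858 mol): C 4.002, H 8.003, O 1.000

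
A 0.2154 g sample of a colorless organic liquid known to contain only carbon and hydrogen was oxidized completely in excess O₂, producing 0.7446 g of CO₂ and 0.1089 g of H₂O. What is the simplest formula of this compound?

C7H5

mol C = 0.7446 g CO₂ ÷ 44.009 g/mol = 0.016919 mol
mol H = 2 × 0.1089 g H₂O ÷ 18.015 g/mol = 0.012090 mol
Divide by the smallest (0.012090 mol): C 1.399, H 1.000
Multiplying each by 5 gives whole numbers: C 7.00, H 5.00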